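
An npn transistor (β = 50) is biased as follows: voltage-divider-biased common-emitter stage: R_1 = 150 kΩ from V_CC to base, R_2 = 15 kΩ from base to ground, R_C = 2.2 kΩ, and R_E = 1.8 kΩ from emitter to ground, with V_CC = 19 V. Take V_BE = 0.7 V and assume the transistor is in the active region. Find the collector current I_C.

Thevenize the base divider: V_Th = V_CC·R_2/(R_1+R_2) = 19×15/165 = 1.73 V, R_Th = R_1‖R_2 = 13.6 kΩ.
Base-emitter loop: V_Th = I_B·R_Th + V_BE + (β+1)I_B·R_E, so I_B = (1.73 − 0.7) / (13.6 + 51×1.8) = 0.00974 mA.
I_C = β·I_B = 50×0.00974 = 0.487 mA, and I_E = (β+1)I_B = 0.497 mA.
V_CE = V_CC − I_C·R_C − I_E·R_E = 19 − 0.487×2.2 − 0.497×1.8 = 17 V.
V_CE = 17 V > 0.2 V confirms active-region operation.

I_C ≈ 0.49 mA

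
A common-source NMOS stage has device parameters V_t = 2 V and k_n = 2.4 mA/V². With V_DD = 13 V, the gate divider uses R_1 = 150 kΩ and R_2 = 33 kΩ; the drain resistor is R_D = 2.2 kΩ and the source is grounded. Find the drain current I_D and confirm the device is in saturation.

V_G = V_DD·R_2/(R_1+R_2) = 13×33/183 = 2.34 V. With the source grounded, V_GS = V_G = 2.34 V.
Assume saturation: I_D = (k_n/2)(V_GS − V_t)² = (2.4/2)×(2.34 − 2)² = 1.2×0.344² = 0.142 mA.
V_DS = V_DD − I_D·R_D = 13 − 0.142×2.2 = 12.7 V.
Saturation requires V_DS ≥ V_GS − V_t = 0.344 V; 12.7 ≥ 0.344 ✓.

I_D ≈ 0.14 mA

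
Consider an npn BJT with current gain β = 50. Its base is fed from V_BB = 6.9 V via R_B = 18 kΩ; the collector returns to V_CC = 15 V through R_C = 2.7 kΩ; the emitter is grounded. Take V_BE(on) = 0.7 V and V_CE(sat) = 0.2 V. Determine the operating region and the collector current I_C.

saturation; I_C ≈ 5.5 mA

Assume active: I_B = (6.9 − 0.7)/18 = 0.344 mA, giving I_C = β·I_B = 17.2 mA.
But then V_CE = 15 − 17.2×2.7 = -31.5 V < V_CE(sat) = 0.2 V — impossible in the active region.
So the transistor is saturated. With V_CE = 0.2 V, I_C = (V_CC − 0.2)/R_C = 14.8/2.7 = 5.48 mA.
Check: β·I_B = 17.2 mA > I_C = 5.48 mA, confirming saturation.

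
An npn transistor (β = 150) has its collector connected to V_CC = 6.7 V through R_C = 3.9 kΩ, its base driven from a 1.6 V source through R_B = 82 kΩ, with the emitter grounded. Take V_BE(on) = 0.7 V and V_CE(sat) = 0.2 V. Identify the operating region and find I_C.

active; I_C ≈ 1.6 mA

Assume active. Base-emitter loop: I_B = (V_BB − V_BE)/R_B = (1.6 − 0.7)/82 = 0.011 mA.
I_C = β·I_B = 150×0.011 = 1.65 mA.
V_CE = V_CC − I_C·R_C = 6.7 − 1.65×3.9 = 0.279 V > V_CE(sat), so the active-region assumption holds.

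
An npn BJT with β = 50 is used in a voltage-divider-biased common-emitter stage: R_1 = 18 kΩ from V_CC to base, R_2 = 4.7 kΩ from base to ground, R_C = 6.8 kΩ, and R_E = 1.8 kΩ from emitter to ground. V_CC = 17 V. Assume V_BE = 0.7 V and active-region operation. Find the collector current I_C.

Thevenize the base divider: V_Th = V_CC·R_2/(R_1+R_2) = 17×4.7/22.7 = 3.52 V, R_Th = R_1‖R_2 = 3.73 kΩ.
Base-emitter loop: V_Th = I_B·R_Th + V_BE + (β+1)I_B·R_E, so I_B = (3.52 − 0.7) / (3.73 + 51×1.8) = 0.0295 mA.
I_C = β·I_B = 50×0.0295 = 1.48 mA, and I_E = (β+1)I_B = 1.51 mA.
V_CE = V_CC − I_C·R_C − I_E·R_E = 17 − 1.48×6.8 − 1.51×1.8 = 4.25 V.
V_CE = 4.25 V > 0.2 V confirms active-region operation.

I_C ≈ 1.5 mA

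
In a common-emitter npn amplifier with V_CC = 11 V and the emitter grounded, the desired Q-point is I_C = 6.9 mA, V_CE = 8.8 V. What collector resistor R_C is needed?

Collector loop: V_CC = I_C·R_C + V_CE.
R_C = (V_CC − V_CE)/I_C = (11 − 8.8)/6.9 = 0.319 kΩ.

R_C ≈ 0.32 kΩ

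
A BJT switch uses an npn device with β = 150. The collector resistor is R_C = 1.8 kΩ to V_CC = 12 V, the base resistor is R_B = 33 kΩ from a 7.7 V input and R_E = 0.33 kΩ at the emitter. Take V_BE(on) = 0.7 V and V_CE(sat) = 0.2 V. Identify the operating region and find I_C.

Assume active: I_B = (7.7 − 0.7)/(33 + 151×0.33) = 0.0845 mA, I_C = β·I_B = 12.7 mA.
Then V_CE = 12 − 12.7×1.8 − 12.8×0.33 = -15 V < 0.2 V — the active assumption fails.
Re-solve with V_CE = 0.2 V. KCL at the emitter: V_E/R_E = (V_BB−0.7−V_E)/R_B + (V_CC−0.2−V_E)/R_C, giving V_E = 1.87 V.
I_C = (V_CC − 0.2 − V_E)/R_C = (11.8 − 1.87)/1.8 = 5.52 mA.
Check: I_B = (7 − 1.87)/33 = 0.155 mA, and β·I_B = 23.3 mA > I_C, confirming saturation.

saturation; I_C ≈ 5.5 mA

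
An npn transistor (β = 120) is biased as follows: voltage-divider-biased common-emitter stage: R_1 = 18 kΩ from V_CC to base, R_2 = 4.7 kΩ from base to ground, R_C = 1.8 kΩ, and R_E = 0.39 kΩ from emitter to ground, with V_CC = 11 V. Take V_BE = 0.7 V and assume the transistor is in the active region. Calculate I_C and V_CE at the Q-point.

Thevenize the base divider: V_Th = V_CC·R_2/(R_1+R_2) = 11×4.7/22.7 = 2.28 V, R_Th = R_1‖R_2 = 3.73 kΩ.
Base-emitter loop: V_Th = I_B·R_Th + V_BE + (β+1)I_B·R_E, so I_B = (2.28 − 0.7) / (3.73 + 121×0.39) = 0.031 mA.
I_C = β·I_B = 120×0.031 = 3.72 mA, and I_E = (β+1)I_B = 3.75 mA.
V_CE = V_CC − I_C·R_C − I_E·R_E = 11 − 3.72×1.8 − 3.75×0.39 = 2.85 V.
V_CE = 2.85 V > 0.2 V confirms active-region operation.

I_C ≈ 3.7 mA, V_CE ≈ 2.8 V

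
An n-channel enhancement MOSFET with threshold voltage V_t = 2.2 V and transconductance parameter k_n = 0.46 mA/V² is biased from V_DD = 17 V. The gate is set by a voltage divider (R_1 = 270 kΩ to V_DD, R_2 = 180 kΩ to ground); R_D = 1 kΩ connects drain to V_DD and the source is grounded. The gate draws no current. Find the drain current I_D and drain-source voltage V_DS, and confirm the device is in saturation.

I_D ≈ 4.9 mA, V_DS ≈ 12 V

V_G = V_DD·R_2/(R_1+R_2) = 17×180/450 = 6.8 V. With the source grounded, V_GS = V_G = 6.8 V.
Assume saturation: I_D = (k_n/2)(V_GS − V_t)² = (0.46/2)×(6.8 − 2.2)² = 0.23×4.6² = 4.87 mA.
V_DS = V_DD − I_D·R_D = 17 − 4.87×1 = 12.1 V.
Saturation requires V_DS ≥ V_GS − V_t = 4.6 V; 12.1 ≥ 4.6 ✓.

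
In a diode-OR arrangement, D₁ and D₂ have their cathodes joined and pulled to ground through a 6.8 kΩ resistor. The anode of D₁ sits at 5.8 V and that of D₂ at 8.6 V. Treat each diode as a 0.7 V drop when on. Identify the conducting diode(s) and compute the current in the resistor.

Only D₂ conducts; I_R ≈ 1.2 mA

Assume both conduct. Then node N would need to be at both 5.8−0.7 = 5.1 V and 8.6−0.7 = 7.9 V, which is impossible.
Assume only D₂ conducts: V_N = 8.6 − 0.7 = 7.9 V, so I_R = 7.9/6.8 = 1.16 mA.
Check D₁: its anode-to-cathode voltage is 5.8 − 7.9 = -2.1 V < 0.7 V, so it is off. The assumption is consistent.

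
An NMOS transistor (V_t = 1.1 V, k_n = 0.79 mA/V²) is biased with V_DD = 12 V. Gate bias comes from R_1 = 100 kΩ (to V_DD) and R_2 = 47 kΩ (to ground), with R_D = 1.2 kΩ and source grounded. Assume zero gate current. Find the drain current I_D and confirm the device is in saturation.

I_D ≈ 3 mA

V_G = V_DD·R_2/(R_1+R_2) = 12×47/147 = 3.84 V. With the source grounded, V_GS = V_G = 3.84 V.
Assume saturation: I_D = (k_n/2)(V_GS − V_t)² = (0.79/2)×(3.84 − 1.1)² = 0.395×2.74² = 2.96 mA.
V_DS = V_DD − I_D·R_D = 12 − 2.96×1.2 = 8.45 V.
Saturation requires V_DS ≥ V_GS − V_t = 2.74 V; 8.45 ≥ 2.74 ✓.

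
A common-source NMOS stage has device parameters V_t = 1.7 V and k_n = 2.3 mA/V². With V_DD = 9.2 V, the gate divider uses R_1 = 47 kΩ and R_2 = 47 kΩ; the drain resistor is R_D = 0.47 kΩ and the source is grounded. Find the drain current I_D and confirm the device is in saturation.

I_D ≈ 9.7 mA

V_G = V_DD·R_2/(R_1+R_2) = 9.2×47/94 = 4.6 V. With the source grounded, V_GS = V_G = 4.6 V.
Assume saturation: I_D = (k_n/2)(V_GS − V_t)² = (2.3/2)×(4.6 − 1.7)² = 1.15×2.9² = 9.67 mA.
V_DS = V_DD − I_D·R_D = 9.2 − 9.67×0.47 = 4.65 V.
Saturation requires V_DS ≥ V_GS − V_t = 2.9 V; 4.65 ≥ 2.9 ✓.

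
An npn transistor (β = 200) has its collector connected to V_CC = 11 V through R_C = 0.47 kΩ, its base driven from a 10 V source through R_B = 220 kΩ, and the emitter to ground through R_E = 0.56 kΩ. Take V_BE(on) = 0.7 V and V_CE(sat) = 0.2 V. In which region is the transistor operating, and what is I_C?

Assume active. Base-emitter loop: I_B = (V_BB − V_BE)/(R_B + (β+1)R_E) = (10 − 0.7)/(220 + 201×0.56) = 0.028 mA.
I_C = β·I_B = 200×0.028 = 5.59 mA.
V_CE = V_CC − I_C·R_C − I_E·R_E = 11 − 5.59×0.47 − 5.62×0.56 = 5.22 V > V_CE(sat), so the active-region assumption holds.

active; I_C ≈ 5.6 mA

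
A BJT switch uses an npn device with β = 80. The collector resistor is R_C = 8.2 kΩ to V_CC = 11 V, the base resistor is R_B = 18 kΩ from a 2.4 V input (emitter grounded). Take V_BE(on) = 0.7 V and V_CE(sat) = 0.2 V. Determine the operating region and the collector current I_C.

saturation; I_C ≈ 1.3 mA

Assume active: I_B = (2.4 − 0.7)/18 = 0.0944 mA, giving I_C = β·I_B = 7.56 mA.
But then V_CE = 11 − 7.56×8.2 = -51 V < V_CE(sat) = 0.2 V — impossible in the active region.
So the transistor is saturated. With V_CE = 0.2 V, I_C = (V_CC − 0.2)/R_C = 10.8/8.2 = 1.32 mA.
Check: β·I_B = 7.56 mA > I_C = 1.32 mA, confirming saturation.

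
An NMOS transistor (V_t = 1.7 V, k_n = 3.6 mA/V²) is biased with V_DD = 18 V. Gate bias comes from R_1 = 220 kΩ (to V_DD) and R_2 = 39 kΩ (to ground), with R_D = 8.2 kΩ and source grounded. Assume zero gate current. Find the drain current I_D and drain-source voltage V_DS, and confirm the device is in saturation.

V_G = V_DD·R_2/(R_1+R_2) = 18×39/259 = 2.71 V. With the source grounded, V_GS = V_G = 2.71 V.
Assume saturation: I_D = (k_n/2)(V_GS − V_t)² = (3.6/2)×(2.71 − 1.7)² = 1.8×1.01² = 1.84 mA.
V_DS = V_DD − I_D·R_D = 18 − 1.84×8.2 = 2.93 V.
Saturation requires V_DS ≥ V_GS − V_t = 1.01 V; 2.93 ≥ 1.01 ✓.

I_D ≈ 1.8 mA, V_DS ≈ 2.9 V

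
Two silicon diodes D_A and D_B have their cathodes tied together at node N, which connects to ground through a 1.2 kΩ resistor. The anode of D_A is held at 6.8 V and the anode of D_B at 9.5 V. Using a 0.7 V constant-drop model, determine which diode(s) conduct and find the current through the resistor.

Assume both conduct. Then node N would need to be at both 6.8−0.7 = 6.1 V and 9.5−0.7 = 8.8 V, which is impossible.
Assume only D_B conducts: V_N = 9.5 − 0.7 = 8.8 V, so I_R = 8.8/1.2 = 7.33 mA.
Check D_A: its anode-to-cathode voltage is 6.8 − 8.8 = -2 V < 0.7 V, so it is off. The assumption is consistent.

Only D_B conducts; I_R ≈ 7.3 mA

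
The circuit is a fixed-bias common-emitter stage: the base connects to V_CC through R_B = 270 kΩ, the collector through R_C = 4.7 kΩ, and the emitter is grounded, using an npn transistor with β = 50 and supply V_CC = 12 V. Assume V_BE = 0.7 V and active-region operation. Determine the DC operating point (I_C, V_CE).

Base loop: V_CC = I_B·R_B + V_BE, so I_B = (12 − 0.7)/270 kΩ = 0.0419 mA.
In the active region I_C = β·I_B = 50 × 0.0419 = 2.09 mA.
Collector loop: V_CE = V_CC − I_C·R_C = 12 − 2.09×4.7 = 2.16 V.
Since V_CE = 2.16 V > V_CE(sat) ≈ 0.2 V, the transistor is in the active region as assumed.

I_C ≈ 2.1 mA, V_CE ≈ 2.2 V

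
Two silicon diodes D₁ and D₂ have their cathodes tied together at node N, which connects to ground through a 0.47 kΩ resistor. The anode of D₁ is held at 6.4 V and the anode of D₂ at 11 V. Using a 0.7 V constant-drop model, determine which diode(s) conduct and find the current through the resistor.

Assume both conduct. Then node N would need to be at both 6.4−0.7 = 5.7 V and 11−0.7 = 10.3 V, which is impossible.
Assume only D₂ conducts: V_N = 11 − 0.7 = 10.3 V, so I_R = 10.3/0.47 = 21.9 mA.
Check D₁: its anode-to-cathode voltage is 6.4 − 10.3 = -3.9 V < 0.7 V, so it is off. The assumption is consistent.

Only D₂ conducts; I_R ≈ 22 mA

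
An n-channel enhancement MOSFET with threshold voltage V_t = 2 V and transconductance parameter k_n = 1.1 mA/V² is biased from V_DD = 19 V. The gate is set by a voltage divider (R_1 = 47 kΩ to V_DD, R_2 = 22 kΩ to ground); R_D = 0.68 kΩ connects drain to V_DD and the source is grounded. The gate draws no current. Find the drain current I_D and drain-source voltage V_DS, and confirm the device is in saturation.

V_G = V_DD·R_2/(R_1+R_2) = 19×22/69 = 6.06 V. With the source grounded, V_GS = V_G = 6.06 V.
Assume saturation: I_D = (k_n/2)(V_GS − V_t)² = (1.1/2)×(6.06 − 2)² = 0.55×4.06² = 9.06 mA.
V_DS = V_DD − I_D·R_D = 19 − 9.06×0.68 = 12.8 V.
Saturation requires V_DS ≥ V_GS − V_t = 4.06 V; 12.8 ≥ 4.06 ✓.

I_D ≈ 9.1 mA, V_DS ≈ 13 V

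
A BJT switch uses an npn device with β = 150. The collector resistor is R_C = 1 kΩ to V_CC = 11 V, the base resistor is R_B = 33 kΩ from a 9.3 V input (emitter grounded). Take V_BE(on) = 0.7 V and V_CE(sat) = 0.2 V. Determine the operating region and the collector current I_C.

Assume active: I_B = (9.3 − 0.7)/33 = 0.261 mA, giving I_C = β·I_B = 39.1 mA.
But then V_CE = 11 − 39.1×1 = -28.1 V < V_CE(sat) = 0.2 V — impossible in the active region.
So the transistor is saturated. With V_CE = 0.2 V, I_C = (V_CC − 0.2)/R_C = 10.8/1 = 10.8 mA.
Check: β·I_B = 39.1 mA > I_C = 10.8 mA, confirming saturation.

saturation; I_C ≈ 11 mA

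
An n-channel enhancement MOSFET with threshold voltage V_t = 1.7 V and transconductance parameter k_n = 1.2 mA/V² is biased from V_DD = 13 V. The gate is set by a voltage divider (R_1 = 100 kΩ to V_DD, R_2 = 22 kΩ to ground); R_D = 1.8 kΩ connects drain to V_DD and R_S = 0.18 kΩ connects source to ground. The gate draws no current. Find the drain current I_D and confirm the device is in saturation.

I_D ≈ 0.22 mA

V_G = V_DD·R_2/(R_1+R_2) = 13×22/122 = 2.34 V.
Assume saturation: I_D = (k_n/2)(V_GS − V_t)² with V_GS = V_G − I_D·R_S = 2.34 − 0.18·I_D.
Substituting gives 0.0194·I_D² − 1.14·I_D + 0.249 = 0, with roots I_D = 0.219 or 58.4 mA.
The root I_D = 58.4 mA gives V_GS = -8.16 V ≤ V_t, so take I_D = 0.219 mA.
Then V_GS = 2.3 V and V_DS = V_DD − I_D(R_D+R_S) = 13 − 0.219×1.98 = 12.6 V.
Saturation requires V_DS ≥ V_GS − V_t = 0.605 V; 12.6 ≥ 0.605 ✓.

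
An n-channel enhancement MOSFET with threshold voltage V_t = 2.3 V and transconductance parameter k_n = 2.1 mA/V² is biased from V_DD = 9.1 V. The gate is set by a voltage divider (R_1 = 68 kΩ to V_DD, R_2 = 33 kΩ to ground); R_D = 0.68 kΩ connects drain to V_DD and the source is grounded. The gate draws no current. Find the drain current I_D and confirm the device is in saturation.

V_G = V_DD·R_2/(R_1+R_2) = 9.1×33/101 = 2.97 V. With the source grounded, V_GS = V_G = 2.97 V.
Assume saturation: I_D = (k_n/2)(V_GS − V_t)² = (2.1/2)×(2.97 − 2.3)² = 1.05×0.673² = 0.476 mA.
V_DS = V_DD − I_D·R_D = 9.1 − 0.476×0.68 = 8.78 V.
Saturation requires V_DS ≥ V_GS − V_t = 0.673 V; 8.78 ≥ 0.673 ✓.

I_D ≈ 0.48 mA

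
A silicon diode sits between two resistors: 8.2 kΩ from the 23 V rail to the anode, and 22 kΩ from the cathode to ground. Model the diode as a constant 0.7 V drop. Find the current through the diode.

The two resistors are in series with the diode, so KVL gives 23 = I·8.2 + 0.7 + I·22.
I = (23 − 0.7) / (8.2 + 22) kΩ = 22.3 / 30.2 = 0.738 mA.

I ≈ 0.74 mA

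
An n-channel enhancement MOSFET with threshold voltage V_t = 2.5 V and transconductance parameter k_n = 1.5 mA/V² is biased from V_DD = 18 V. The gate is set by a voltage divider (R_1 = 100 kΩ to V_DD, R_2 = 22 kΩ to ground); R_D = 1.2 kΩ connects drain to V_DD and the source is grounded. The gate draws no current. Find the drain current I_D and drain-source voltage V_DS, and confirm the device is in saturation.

V_G = V_DD·R_2/(R_1+R_2) = 18×22/122 = 3.25 V. With the source grounded, V_GS = V_G = 3.25 V.
Assume saturation: I_D = (k_n/2)(V_GS − V_t)² = (1.5/2)×(3.25 − 2.5)² = 0.75×0.746² = 0.417 mA.
V_DS = V_DD − I_D·R_D = 18 − 0.417×1.2 = 17.5 V.
Saturation requires V_DS ≥ V_GS − V_t = 0.746 V; 17.5 ≥ 0.746 ✓.

I_D ≈ 0.42 mA, V_DS ≈ 17 V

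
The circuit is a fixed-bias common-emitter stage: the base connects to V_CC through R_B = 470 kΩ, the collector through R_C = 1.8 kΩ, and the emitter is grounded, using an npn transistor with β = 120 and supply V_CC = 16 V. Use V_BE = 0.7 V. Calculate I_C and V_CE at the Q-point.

Base loop: V_CC = I_B·R_B + V_BE, so I_B = (16 − 0.7)/470 kΩ = 0.0326 mA.
In the active region I_C = β·I_B = 120 × 0.0326 = 3.91 mA.
Collector loop: V_CE = V_CC − I_C·R_C = 16 − 3.91×1.8 = 8.97 V.
Since V_CE = 8.97 V > V_CE(sat) ≈ 0.2 V, the transistor is in the active region as assumed.

I_C ≈ 3.9 mA, V_CE ≈ 9 V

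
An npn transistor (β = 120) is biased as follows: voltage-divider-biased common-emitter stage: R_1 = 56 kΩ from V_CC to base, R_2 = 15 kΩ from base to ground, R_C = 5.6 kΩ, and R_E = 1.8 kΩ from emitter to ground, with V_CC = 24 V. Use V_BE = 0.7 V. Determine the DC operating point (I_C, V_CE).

Thevenize the base divider: V_Th = V_CC·R_2/(R_1+R_2) = 24×15/71 = 5.07 V, R_Th = R_1‖R_2 = 11.8 kΩ.
Base-emitter loop: V_Th = I_B·R_Th + V_BE + (β+1)I_B·R_E, so I_B = (5.07 − 0.7) / (11.8 + 121×1.8) = 0.019 mA.
I_C = β·I_B = 120×0.019 = 2.28 mA, and I_E = (β+1)I_B = 2.3 mA.
V_CE = V_CC − I_C·R_C − I_E·R_E = 24 − 2.28×5.6 − 2.3×1.8 = 7.06 V.
V_CE = 7.06 V > 0.2 V confirms active-region operation.

I_C ≈ 2.3 mA, V_CE ≈ 7.1 V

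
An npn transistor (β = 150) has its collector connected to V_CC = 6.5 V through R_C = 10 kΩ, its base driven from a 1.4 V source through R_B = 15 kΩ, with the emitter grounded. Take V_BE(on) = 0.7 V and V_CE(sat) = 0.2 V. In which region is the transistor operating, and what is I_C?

saturation; I_C ≈ 0.63 mA

Assume active: I_B = (1.4 − 0.7)/15 = 0.0467 mA, giving I_C = β·I_B = 7 mA.
But then V_CE = 6.5 − 7×10 = -63.5 V < V_CE(sat) = 0.2 V — impossible in the active region.
So the transistor is saturated. With V_CE = 0.2 V, I_C = (V_CC − 0.2)/R_C = 6.3/10 = 0.63 mA.
Check: β·I_B = 7 mA > I_C = 0.63 mA, confirming saturation.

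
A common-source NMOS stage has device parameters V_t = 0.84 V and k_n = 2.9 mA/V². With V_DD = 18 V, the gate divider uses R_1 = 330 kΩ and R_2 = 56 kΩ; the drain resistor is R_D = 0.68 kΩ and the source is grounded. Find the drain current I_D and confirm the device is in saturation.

V_G = V_DD·R_2/(R_1+R_2) = 18×56/386 = 2.61 V. With the source grounded, V_GS = V_G = 2.61 V.
Assume saturation: I_D = (k_n/2)(V_GS − V_t)² = (2.9/2)×(2.61 − 0.84)² = 1.45×1.77² = 4.55 mA.
V_DS = V_DD − I_D·R_D = 18 − 4.55×0.68 = 14.9 V.
Saturation requires V_DS ≥ V_GS − V_t = 1.77 V; 14.9 ≥ 1.77 ✓.

I_D ≈ 4.5 mA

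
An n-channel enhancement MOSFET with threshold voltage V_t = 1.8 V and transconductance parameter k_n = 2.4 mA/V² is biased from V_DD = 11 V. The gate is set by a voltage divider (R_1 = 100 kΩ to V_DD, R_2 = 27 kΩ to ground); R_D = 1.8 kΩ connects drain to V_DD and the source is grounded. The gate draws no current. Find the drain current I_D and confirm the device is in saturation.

I_D ≈ 0.35 mA

V_G = V_DD·R_2/(R_1+R_2) = 11×27/127 = 2.34 V. With the source grounded, V_GS = V_G = 2.34 V.
Assume saturation: I_D = (k_n/2)(V_GS − V_t)² = (2.4/2)×(2.34 − 1.8)² = 1.2×0.539² = 0.348 mA.
V_DS = V_DD − I_D·R_D = 11 − 0.348×1.8 = 10.4 V.
Saturation requires V_DS ≥ V_GS − V_t = 0.539 V; 10.4 ≥ 0.539 ✓.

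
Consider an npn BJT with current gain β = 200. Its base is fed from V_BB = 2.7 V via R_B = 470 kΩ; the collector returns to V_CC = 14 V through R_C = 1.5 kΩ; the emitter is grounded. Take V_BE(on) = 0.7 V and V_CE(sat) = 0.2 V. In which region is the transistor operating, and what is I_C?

active; I_C ≈ 0.85 mA

Assume active. Base-emitter loop: I_B = (V_BB − V_BE)/R_B = (2.7 − 0.7)/470 = 0.00426 mA.
I_C = β·I_B = 200×0.00426 = 0.851 mA.
V_CE = V_CC − I_C·R_C = 14 − 0.851×1.5 = 12.7 V > V_CE(sat), so the active-region assumption holds.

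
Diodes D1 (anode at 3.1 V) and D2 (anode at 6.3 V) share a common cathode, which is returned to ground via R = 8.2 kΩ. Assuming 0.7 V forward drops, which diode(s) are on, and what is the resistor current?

Only D2 conducts; I_R ≈ 0.68 mA

Assume both conduct. Then node N would need to be at both 3.1−0.7 = 2.4 V and 6.3−0.7 = 5.6 V, which is impossible.
Assume only D2 conducts: V_N = 6.3 − 0.7 = 5.6 V, so I_R = 5.6/8.2 = 0.683 mA.
Check D1: its anode-to-cathode voltage is 3.1 − 5.6 = -2.5 V < 0.7 V, so it is off. The assumption is consistent.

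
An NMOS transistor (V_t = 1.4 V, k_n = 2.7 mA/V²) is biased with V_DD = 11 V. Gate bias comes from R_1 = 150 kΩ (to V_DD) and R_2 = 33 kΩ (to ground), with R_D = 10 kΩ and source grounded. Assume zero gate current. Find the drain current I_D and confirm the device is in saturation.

I_D ≈ 0.46 mA

V_G = V_DD·R_2/(R_1+R_2) = 11×33/183 = 1.98 V. With the source grounded, V_GS = V_G = 1.98 V.
Assume saturation: I_D = (k_n/2)(V_GS − V_t)² = (2.7/2)×(1.98 − 1.4)² = 1.35×0.584² = 0.46 mA.
V_DS = V_DD − I_D·R_D = 11 − 0.46×10 = 6.4 V.
Saturation requires V_DS ≥ V_GS − V_t = 0.584 V; 6.4 ≥ 0.584 ✓.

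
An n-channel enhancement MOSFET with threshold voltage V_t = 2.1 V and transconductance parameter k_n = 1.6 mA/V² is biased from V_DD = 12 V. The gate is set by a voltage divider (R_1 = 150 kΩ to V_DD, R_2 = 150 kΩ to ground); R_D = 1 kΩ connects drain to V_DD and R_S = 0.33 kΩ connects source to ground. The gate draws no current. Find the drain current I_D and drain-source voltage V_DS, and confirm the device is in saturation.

V_G = V_DD·R_2/(R_1+R_2) = 12×150/300 = 6 V.
Assume saturation: I_D = (k_n/2)(V_GS − V_t)² with V_GS = V_G − I_D·R_S = 6 − 0.33·I_D.
Substituting gives 0.0871·I_D² − 3.06·I_D + 12.2 = 0, with roots I_D = 4.57 or 30.5 mA.
The root I_D = 30.5 mA gives V_GS = -4.08 V ≤ V_t, so take I_D = 4.57 mA.
Then V_GS = 4.49 V and V_DS = V_DD − I_D(R_D+R_S) = 12 − 4.57×1.33 = 5.92 V.
Saturation requires V_DS ≥ V_GS − V_t = 2.39 V; 5.92 ≥ 2.39 ✓.

I_D ≈ 4.6 mA, V_DS ≈ 5.9 V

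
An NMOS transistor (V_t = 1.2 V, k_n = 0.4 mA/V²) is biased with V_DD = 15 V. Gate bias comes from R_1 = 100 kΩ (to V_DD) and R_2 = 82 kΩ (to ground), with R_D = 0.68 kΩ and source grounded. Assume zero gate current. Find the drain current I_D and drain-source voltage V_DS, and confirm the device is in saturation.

V_G = V_DD·R_2/(R_1+R_2) = 15×82/182 = 6.76 V. With the source grounded, V_GS = V_G = 6.76 V.
Assume saturation: I_D = (k_n/2)(V_GS − V_t)² = (0.4/2)×(6.76 − 1.2)² = 0.2×5.56² = 6.18 mA.
V_DS = V_DD − I_D·R_D = 15 − 6.18×0.68 = 10.8 V.
Saturation requires V_DS ≥ V_GS − V_t = 5.56 V; 10.8 ≥ 5.56 ✓.

I_D ≈ 6.2 mA, V_DS ≈ 11 V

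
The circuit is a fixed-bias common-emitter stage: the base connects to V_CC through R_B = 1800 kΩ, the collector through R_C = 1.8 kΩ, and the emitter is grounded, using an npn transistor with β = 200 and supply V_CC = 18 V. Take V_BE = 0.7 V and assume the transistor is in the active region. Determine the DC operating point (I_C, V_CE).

I_C ≈ 1.9 mA, V_CE ≈ 15 V

Base loop: V_CC = I_B·R_B + V_BE, so I_B = (18 − 0.7)/1800 kΩ = 0.00961 mA.
In the active region I_C = β·I_B = 200 × 0.00961 = 1.92 mA.
Collector loop: V_CE = V_CC − I_C·R_C = 18 − 1.92×1.8 = 14.5 V.
Since V_CE = 14.5 V > V_CE(sat) ≈ 0.2 V, the transistor is in the active region as assumed.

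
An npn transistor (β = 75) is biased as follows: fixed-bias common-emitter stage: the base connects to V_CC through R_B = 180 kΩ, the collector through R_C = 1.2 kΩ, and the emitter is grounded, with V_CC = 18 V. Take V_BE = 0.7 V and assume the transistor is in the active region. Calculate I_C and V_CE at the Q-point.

Base loop: V_CC = I_B·R_B + V_BE, so I_B = (18 − 0.7)/180 kΩ = 0.0961 mA.
In the active region I_C = β·I_B = 75 × 0.0961 = 7.21 mA.
Collector loop: V_CE = V_CC − I_C·R_C = 18 − 7.21×1.2 = 9.35 V.
Since V_CE = 9.35 V > V_CE(sat) ≈ 0.2 V, the transistor is in the active region as assumed.

I_C ≈ 7.2 mA, V_CE ≈ 9.3 V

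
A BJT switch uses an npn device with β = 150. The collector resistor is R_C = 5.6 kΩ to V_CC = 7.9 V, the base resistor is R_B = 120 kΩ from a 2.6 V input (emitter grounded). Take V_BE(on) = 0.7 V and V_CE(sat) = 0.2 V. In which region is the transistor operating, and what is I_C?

saturation; I_C ≈ 1.4 mA

Assume active: I_B = (2.6 − 0.7)/120 = 0.0158 mA, giving I_C = β·I_B = 2.38 mA.
But then V_CE = 7.9 − 2.38×5.6 = -5.4 V < V_CE(sat) = 0.2 V — impossible in the active region.
So the transistor is saturated. With V_CE = 0.2 V, I_C = (V_CC − 0.2)/R_C = 7.7/5.6 = 1.38 mA.
Check: β·I_B = 2.38 mA > I_C = 1.38 mA, confirming saturation.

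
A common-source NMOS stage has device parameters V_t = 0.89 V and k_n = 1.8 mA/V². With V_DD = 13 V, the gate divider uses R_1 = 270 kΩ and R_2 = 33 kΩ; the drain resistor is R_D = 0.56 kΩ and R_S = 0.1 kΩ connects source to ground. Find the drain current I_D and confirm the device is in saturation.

V_G = V_DD·R_2/(R_1+R_2) = 13×33/303 = 1.42 V.
Assume saturation: I_D = (k_n/2)(V_GS − V_t)² with V_GS = V_G − I_D·R_S = 1.42 − 0.1·I_D.
Substituting gives 0.009·I_D² − 1.09·I_D + 0.249 = 0, with roots I_D = 0.228 or 121 mA.
The root I_D = 121 mA gives V_GS = -10.7 V ≤ V_t, so take I_D = 0.228 mA.
Then V_GS = 1.39 V and V_DS = V_DD − I_D(R_D+R_S) = 13 − 0.228×0.66 = 12.8 V.
Saturation requires V_DS ≥ V_GS − V_t = 0.503 V; 12.8 ≥ 0.503 ✓.

I_D ≈ 0.23 mA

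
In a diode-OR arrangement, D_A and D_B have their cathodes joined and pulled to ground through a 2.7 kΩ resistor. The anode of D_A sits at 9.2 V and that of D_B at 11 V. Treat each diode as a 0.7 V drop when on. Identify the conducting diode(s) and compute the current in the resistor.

Only D_B conducts; I_R ≈ 3.8 mA

Assume both conduct. Then node N would need to be at both 9.2−0.7 = 8.5 V and 11−0.7 = 10.3 V, which is impossible.
Assume only D_B conducts: V_N = 11 − 0.7 = 10.3 V, so I_R = 10.3/2.7 = 3.81 mA.
Check D_A: its anode-to-cathode voltage is 9.2 − 10.3 = -1.1 V < 0.7 V, so it is off. The assumption is consistent.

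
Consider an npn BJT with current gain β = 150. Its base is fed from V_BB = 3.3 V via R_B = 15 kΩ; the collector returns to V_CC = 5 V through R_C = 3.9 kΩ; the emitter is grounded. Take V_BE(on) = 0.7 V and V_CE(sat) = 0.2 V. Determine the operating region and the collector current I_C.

saturation; I_C ≈ 1.2 mA

Assume active: I_B = (3.3 − 0.7)/15 = 0.173 mA, giving I_C = β·I_B = 26 mA.
But then V_CE = 5 − 26×3.9 = -96.4 V < V_CE(sat) = 0.2 V — impossible in the active region.
So the transistor is saturated. With V_CE = 0.2 V, I_C = (V_CC − 0.2)/R_C = 4.8/3.9 = 1.23 mA.
Check: β·I_B = 26 mA > I_C = 1.23 mA, confirming saturation.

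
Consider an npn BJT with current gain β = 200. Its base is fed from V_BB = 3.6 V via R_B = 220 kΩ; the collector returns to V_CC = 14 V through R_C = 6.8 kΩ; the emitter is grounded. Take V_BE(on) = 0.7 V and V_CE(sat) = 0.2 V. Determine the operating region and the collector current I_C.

Assume active: I_B = (3.6 − 0.7)/220 = 0.0132 mA, giving I_C = β·I_B = 2.64 mA.
But then V_CE = 14 − 2.64×6.8 = -3.93 V < V_CE(sat) = 0.2 V — impossible in the active region.
So the transistor is saturated. With V_CE = 0.2 V, I_C = (V_CC − 0.2)/R_C = 13.8/6.8 = 2.03 mA.
Check: β·I_B = 2.64 mA > I_C = 2.03 mA, confirming saturation.

saturation; I_C ≈ 2 mA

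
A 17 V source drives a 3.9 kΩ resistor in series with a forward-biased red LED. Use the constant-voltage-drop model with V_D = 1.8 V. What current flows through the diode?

I ≈ 3.9 mA

KVL around the loop: 17 = V_D + I·R = 1.8 + I × 3.9 kΩ.
So I = (17 − 1.8) / 3.9 kΩ = 15.2 / 3.9 = 3.9 mA.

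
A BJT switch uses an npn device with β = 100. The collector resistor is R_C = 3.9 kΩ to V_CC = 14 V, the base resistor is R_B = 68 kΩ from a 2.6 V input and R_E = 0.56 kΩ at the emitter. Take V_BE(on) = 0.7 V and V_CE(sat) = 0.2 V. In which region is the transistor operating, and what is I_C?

Assume active. Base-emitter loop: I_B = (V_BB − V_BE)/(R_B + (β+1)R_E) = (2.6 − 0.7)/(68 + 101×0.56) = 0.0153 mA.
I_C = β·I_B = 100×0.0153 = 1.53 mA.
V_CE = V_CC − I_C·R_C − I_E·R_E = 14 − 1.53×3.9 − 1.54×0.56 = 7.19 V > V_CE(sat), so the active-region assumption holds.

active; I_C ≈ 1.5 mA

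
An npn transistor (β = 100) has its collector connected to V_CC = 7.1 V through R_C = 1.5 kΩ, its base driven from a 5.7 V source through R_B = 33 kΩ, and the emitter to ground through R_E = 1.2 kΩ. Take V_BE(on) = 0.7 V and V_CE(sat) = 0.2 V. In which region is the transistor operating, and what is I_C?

saturation; I_C ≈ 2.5 mA

Assume active: I_B = (5.7 − 0.7)/(33 + 101×1.2) = 0.0324 mA, I_C = β·I_B = 3.24 mA.
Then V_CE = 7.1 − 3.24×1.5 − 3.27×1.2 = -1.69 V < 0.2 V — the active assumption fails.
Re-solve with V_CE = 0.2 V. KCL at the emitter: V_E/R_E = (V_BB−0.7−V_E)/R_B + (V_CC−0.2−V_E)/R_C, giving V_E = 3.1 V.
I_C = (V_CC − 0.2 − V_E)/R_C = (6.9 − 3.1)/1.5 = 2.53 mA.
Check: I_B = (5 − 3.1)/33 = 0.0574 mA, and β·I_B = 5.74 mA > I_C, confirming saturation.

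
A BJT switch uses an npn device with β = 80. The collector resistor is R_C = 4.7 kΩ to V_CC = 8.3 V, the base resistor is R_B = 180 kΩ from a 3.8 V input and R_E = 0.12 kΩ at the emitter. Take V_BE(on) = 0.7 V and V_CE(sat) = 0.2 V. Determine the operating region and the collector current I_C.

Assume active. Base-emitter loop: I_B = (V_BB − V_BE)/(R_B + (β+1)R_E) = (3.8 − 0.7)/(180 + 81×0.12) = 0.0163 mA.
I_C = β·I_B = 80×0.0163 = 1.31 mA.
V_CE = V_CC − I_C·R_C − I_E·R_E = 8.3 − 1.31×4.7 − 1.32×0.12 = 2 V > V_CE(sat), so the active-region assumption holds.

active; I_C ≈ 1.3 mA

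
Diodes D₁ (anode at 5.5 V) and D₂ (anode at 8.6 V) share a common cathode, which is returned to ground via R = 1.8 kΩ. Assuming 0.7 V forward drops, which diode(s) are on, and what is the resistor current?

Only D₂ conducts; I_R ≈ 4.4 mA

Assume both conduct. Then node N would need to be at both 5.5−0.7 = 4.8 V and 8.6−0.7 = 7.9 V, which is impossible.
Assume only D₂ conducts: V_N = 8.6 − 0.7 = 7.9 V, so I_R = 7.9/1.8 = 4.39 mA.
Check D₁: its anode-to-cathode voltage is 5.5 − 7.9 = -2.4 V < 0.7 V, so it is off. The assumption is consistent.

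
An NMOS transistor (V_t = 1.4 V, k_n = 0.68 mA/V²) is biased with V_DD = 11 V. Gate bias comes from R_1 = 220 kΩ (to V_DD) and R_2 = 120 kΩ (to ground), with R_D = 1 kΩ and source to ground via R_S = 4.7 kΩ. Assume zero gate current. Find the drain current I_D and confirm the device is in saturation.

V_G = V_DD·R_2/(R_1+R_2) = 11×120/340 = 3.88 V.
Assume saturation: I_D = (k_n/2)(V_GS − V_t)² with V_GS = V_G − I_D·R_S = 3.88 − 4.7·I_D.
Substituting gives 7.51·I_D² − 8.93·I_D + 2.1 = 0, with roots I_D = 0.321 or 0.868 mA.
The root I_D = 0.868 mA gives V_GS = -0.198 V ≤ V_t, so take I_D = 0.321 mA.
Then V_GS = 2.37 V and V_DS = V_DD − I_D(R_D+R_S) = 11 − 0.321×5.7 = 9.17 V.
Saturation requires V_DS ≥ V_GS − V_t = 0.972 V; 9.17 ≥ 0.972 ✓.

I_D ≈ 0.32 mA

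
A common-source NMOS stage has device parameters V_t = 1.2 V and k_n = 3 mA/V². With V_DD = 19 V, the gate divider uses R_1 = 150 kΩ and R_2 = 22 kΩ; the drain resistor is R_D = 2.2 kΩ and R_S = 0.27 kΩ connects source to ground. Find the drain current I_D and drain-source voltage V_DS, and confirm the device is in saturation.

I_D ≈ 1.2 mA, V_DS ≈ 16 V

V_G = V_DD·R_2/(R_1+R_2) = 19×22/172 = 2.43 V.
Assume saturation: I_D = (k_n/2)(V_GS − V_t)² with V_GS = V_G − I_D·R_S = 2.43 − 0.27·I_D.
Substituting gives 0.109·I_D² − 2·I_D + 2.27 = 0, with roots I_D = 1.22 or 17 mA.
The root I_D = 17 mA gives V_GS = -2.17 V ≤ V_t, so take I_D = 1.22 mA.
Then V_GS = 2.1 V and V_DS = V_DD − I_D(R_D+R_S) = 19 − 1.22×2.47 = 16 V.
Saturation requires V_DS ≥ V_GS − V_t = 0.901 V; 16 ≥ 0.901 ✓.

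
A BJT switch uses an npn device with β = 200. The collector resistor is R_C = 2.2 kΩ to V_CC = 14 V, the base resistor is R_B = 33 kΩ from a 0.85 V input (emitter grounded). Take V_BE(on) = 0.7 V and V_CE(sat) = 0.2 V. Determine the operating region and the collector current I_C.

Assume active. Base-emitter loop: I_B = (V_BB − V_BE)/R_B = (0.85 − 0.7)/33 = 0.00455 mA.
I_C = β·I_B = 200×0.00455 = 0.909 mA.
V_CE = V_CC − I_C·R_C = 14 − 0.909×2.2 = 12 V > V_CE(sat), so the active-region assumption holds.

active; I_C ≈ 0.91 mA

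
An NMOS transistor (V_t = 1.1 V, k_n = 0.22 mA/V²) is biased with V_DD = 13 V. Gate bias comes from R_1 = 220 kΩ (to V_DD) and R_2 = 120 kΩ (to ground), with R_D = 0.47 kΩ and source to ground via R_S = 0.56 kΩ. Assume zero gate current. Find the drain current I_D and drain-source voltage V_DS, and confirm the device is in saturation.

I_D ≈ 0.96 mA, V_DS ≈ 12 V

V_G = V_DD·R_2/(R_1+R_2) = 13×120/340 = 4.59 V.
Assume saturation: I_D = (k_n/2)(V_GS − V_t)² with V_GS = V_G − I_D·R_S = 4.59 − 0.56·I_D.
Substituting gives 0.0345·I_D² − 1.43·I_D + 1.34 = 0, with roots I_D = 0.958 or 40.5 mA.
The root I_D = 40.5 mA gives V_GS = -18.1 V ≤ V_t, so take I_D = 0.958 mA.
Then V_GS = 4.05 V and V_DS = V_DD − I_D(R_D+R_S) = 13 − 0.958×1.03 = 12 V.
Saturation requires V_DS ≥ V_GS − V_t = 2.95 V; 12 ≥ 2.95 ✓.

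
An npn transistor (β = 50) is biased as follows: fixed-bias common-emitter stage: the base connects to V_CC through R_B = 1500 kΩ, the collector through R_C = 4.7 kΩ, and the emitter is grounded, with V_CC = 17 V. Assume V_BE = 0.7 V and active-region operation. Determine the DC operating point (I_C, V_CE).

Base loop: V_CC = I_B·R_B + V_BE, so I_B = (17 − 0.7)/1500 kΩ = 0.0109 mA.
In the active region I_C = β·I_B = 50 × 0.0109 = 0.543 mA.
Collector loop: V_CE = V_CC − I_C·R_C = 17 − 0.543×4.7 = 14.4 V.
Since V_CE = 14.4 V > V_CE(sat) ≈ 0.2 V, the transistor is in the active region as assumed.

I_C ≈ 0.54 mA, V_CE ≈ 14 V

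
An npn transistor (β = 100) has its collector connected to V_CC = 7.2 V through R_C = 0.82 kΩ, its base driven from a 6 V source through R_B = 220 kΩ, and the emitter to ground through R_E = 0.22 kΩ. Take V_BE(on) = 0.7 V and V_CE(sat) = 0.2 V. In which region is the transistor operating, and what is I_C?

Assume active. Base-emitter loop: I_B = (V_BB − V_BE)/(R_B + (β+1)R_E) = (6 − 0.7)/(220 + 101×0.22) = 0.0219 mA.
I_C = β·I_B = 100×0.0219 = 2.19 mA.
V_CE = V_CC − I_C·R_C − I_E·R_E = 7.2 − 2.19×0.82 − 2.21×0.22 = 4.92 V > V_CE(sat), so the active-region assumption holds.

active; I_C ≈ 2.2 mA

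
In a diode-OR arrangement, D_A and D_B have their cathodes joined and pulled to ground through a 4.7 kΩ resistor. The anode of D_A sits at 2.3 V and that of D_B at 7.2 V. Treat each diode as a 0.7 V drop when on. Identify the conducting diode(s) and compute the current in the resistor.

Assume both conduct. Then node N would need to be at both 2.3−0.7 = 1.6 V and 7.2−0.7 = 6.5 V, which is impossible.
Assume only D_B conducts: V_N = 7.2 − 0.7 = 6.5 V, so I_R = 6.5/4.7 = 1.38 mA.
Check D_A: its anode-to-cathode voltage is 2.3 − 6.5 = -4.2 V < 0.7 V, so it is off. The assumption is consistent.

Only D_B conducts; I_R ≈ 1.4 mA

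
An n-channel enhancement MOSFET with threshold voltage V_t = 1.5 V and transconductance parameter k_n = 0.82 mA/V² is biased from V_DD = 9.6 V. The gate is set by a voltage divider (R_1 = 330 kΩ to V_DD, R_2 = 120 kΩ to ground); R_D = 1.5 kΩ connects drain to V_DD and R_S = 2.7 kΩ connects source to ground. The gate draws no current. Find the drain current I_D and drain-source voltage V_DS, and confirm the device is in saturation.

I_D ≈ 0.16 mA, V_DS ≈ 8.9 V

V_G = V_DD·R_2/(R_1+R_2) = 9.6×120/450 = 2.56 V.
Assume saturation: I_D = (k_n/2)(V_GS − V_t)² with V_GS = V_G − I_D·R_S = 2.56 − 2.7·I_D.
Substituting gives 2.99·I_D² − 3.35·I_D + 0.461 = 0, with roots I_D = 0.161 or 0.959 mA.
The root I_D = 0.959 mA gives V_GS = -0.0294 V ≤ V_t, so take I_D = 0.161 mA.
Then V_GS = 2.13 V and V_DS = V_DD − I_D(R_D+R_S) = 9.6 − 0.161×4.2 = 8.93 V.
Saturation requires V_DS ≥ V_GS − V_t = 0.626 V; 8.93 ≥ 0.626 ✓.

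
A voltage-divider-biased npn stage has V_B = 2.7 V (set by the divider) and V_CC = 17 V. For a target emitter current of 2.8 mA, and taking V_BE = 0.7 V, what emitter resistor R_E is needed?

R_E ≈ 0.71 kΩ

V_E = V_B − V_BE = 2.7 − 0.7 = 2 V.
R_E = V_E / I_E = 2 / 2.8 = 0.714 kΩ.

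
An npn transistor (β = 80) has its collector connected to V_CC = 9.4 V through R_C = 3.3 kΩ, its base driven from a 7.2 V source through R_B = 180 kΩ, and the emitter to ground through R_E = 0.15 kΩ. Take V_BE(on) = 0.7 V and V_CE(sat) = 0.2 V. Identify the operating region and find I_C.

Assume active: I_B = (7.2 − 0.7)/(180 + 81×0.15) = 0.0338 mA, I_C = β·I_B = 2.71 mA.
Then V_CE = 9.4 − 2.71×3.3 − 2.74×0.15 = 0.0585 V < 0.2 V — the active assumption fails.
Re-solve with V_CE = 0.2 V. KCL at the emitter: V_E/R_E = (V_BB−0.7−V_E)/R_B + (V_CC−0.2−V_E)/R_C, giving V_E = 0.405 V.
I_C = (V_CC − 0.2 − V_E)/R_C = (9.2 − 0.405)/3.3 = 2.67 mA.
Check: I_B = (6.5 − 0.405)/180 = 0.0339 mA, and β·I_B = 2.71 mA > I_C, confirming saturation.

saturation; I_C ≈ 2.7 mA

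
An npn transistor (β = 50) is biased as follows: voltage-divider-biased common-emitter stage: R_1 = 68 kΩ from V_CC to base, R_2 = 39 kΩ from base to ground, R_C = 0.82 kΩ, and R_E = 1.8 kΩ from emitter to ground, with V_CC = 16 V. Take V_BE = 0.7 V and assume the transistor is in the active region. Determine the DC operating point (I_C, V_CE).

I_C ≈ 2.2 mA, V_CE ≈ 10 V

Thevenize the base divider: V_Th = V_CC·R_2/(R_1+R_2) = 16×39/107 = 5.83 V, R_Th = R_1‖R_2 = 24.8 kΩ.
Base-emitter loop: V_Th = I_B·R_Th + V_BE + (β+1)I_B·R_E, so I_B = (5.83 − 0.7) / (24.8 + 51×1.8) = 0.044 mA.
I_C = β·I_B = 50×0.044 = 2.2 mA, and I_E = (β+1)I_B = 2.24 mA.
V_CE = V_CC − I_C·R_C − I_E·R_E = 16 − 2.2×0.82 − 2.24×1.8 = 10.2 V.
V_CE = 10.2 V > 0.2 V confirms active-region operation.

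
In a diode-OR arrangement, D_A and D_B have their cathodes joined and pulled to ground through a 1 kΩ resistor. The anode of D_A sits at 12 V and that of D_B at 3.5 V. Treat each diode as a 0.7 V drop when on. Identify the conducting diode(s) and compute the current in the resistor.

Assume both conduct. Then node N would need to be at both 12−0.7 = 11.3 V and 3.5−0.7 = 2.8 V, which is impossible.
Assume only D_A conducts: V_N = 12 − 0.7 = 11.3 V, so I_R = 11.3/1 = 11.3 mA.
Check D_B: its anode-to-cathode voltage is 3.5 − 11.3 = -7.8 V < 0.7 V, so it is off. The assumption is consistent.

Only D_A conducts; I_R ≈ 11 mA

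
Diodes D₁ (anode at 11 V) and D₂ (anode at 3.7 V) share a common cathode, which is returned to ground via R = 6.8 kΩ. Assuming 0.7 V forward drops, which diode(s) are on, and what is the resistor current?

Assume both conduct. Then node N would need to be at both 11−0.7 = 10.3 V and 3.7−0.7 = 3 V, which is impossible.
Assume only D₁ conducts: V_N = 11 − 0.7 = 10.3 V, so I_R = 10.3/6.8 = 1.51 mA.
Check D₂: its anode-to-cathode voltage is 3.7 − 10.3 = -6.6 V < 0.7 V, so it is off. The assumption is consistent.

Only D₁ conducts; I_R ≈ 1.5 mA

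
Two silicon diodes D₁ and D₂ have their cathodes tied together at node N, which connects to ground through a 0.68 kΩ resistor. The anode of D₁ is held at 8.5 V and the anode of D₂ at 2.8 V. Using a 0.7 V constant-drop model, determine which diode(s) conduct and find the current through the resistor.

Assume both conduct. Then node N would need to be at both 8.5−0.7 = 7.8 V and 2.8−0.7 = 2.1 V, which is impossible.
Assume only D₁ conducts: V_N = 8.5 − 0.7 = 7.8 V, so I_R = 7.8/0.68 = 11.5 mA.
Check D₂: its anode-to-cathode voltage is 2.8 − 7.8 = -5 V < 0.7 V, so it is off. The assumption is consistent.

Only D₁ conducts; I_R ≈ 11 mA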